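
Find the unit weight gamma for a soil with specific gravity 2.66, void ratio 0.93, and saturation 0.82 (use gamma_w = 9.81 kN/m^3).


Using gamma = gamma_w * (Gs + S*e) / (1 + e)
Numerator: Gs + S*e = 2.66 + 0.82*0.93 = 3.4226
Denominator: 1 + e = 1 + 0.93 = 1.93
gamma = 9.81 * 3.4226 / 1.93
gamma = 17.397 kN/m^3


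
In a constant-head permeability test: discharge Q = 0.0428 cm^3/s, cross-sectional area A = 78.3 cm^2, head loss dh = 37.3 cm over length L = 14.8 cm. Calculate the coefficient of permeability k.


Compute hydraulic gradient:
i = dh / L = 37.3 / 14.8 = 2.52027
Then apply Darcy's law:
k = Q / (A * i)
k = 0.0428 / (78.3 * 2.52027)
k = 0.0428 / 197.337
k = 0.000217 cm/s


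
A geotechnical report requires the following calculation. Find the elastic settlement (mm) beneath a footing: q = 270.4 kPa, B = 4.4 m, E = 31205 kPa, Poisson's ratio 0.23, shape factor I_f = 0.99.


Using Se = q * B * (1 - nu^2) * I_f / E
1 - nu^2 = 1 - 0.23^2 = 0.9471
Se = 270.4 * 4.4 * 0.9471 * 0.99 / 31205
Se = 0.035749 m
Convert to mm: Se = 0.035749 * 1000 = 35.749 mm


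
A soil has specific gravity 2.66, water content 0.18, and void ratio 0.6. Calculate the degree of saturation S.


Using S = Gs * w / e
S = 2.66 * 0.18 / 0.6
S = 0.798


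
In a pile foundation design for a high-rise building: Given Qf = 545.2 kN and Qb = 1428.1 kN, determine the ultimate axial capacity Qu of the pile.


Using Qu = Qf + Qb
Qu = 545.2 + 1428.1
Qu = 1973.3 kN


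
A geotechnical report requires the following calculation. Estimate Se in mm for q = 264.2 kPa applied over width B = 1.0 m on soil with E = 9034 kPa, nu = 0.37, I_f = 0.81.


Result: 20.446 mm

Derivation:
Using Se = q * B * (1 - nu^2) * I_f / E
1 - nu^2 = 1 - 0.37^2 = 0.8631
Se = 264.2 * 1.0 * 0.8631 * 0.81 / 9034
Se = 0.020446 m
Convert to mm: Se = 0.020446 * 1000 = 20.446 mm


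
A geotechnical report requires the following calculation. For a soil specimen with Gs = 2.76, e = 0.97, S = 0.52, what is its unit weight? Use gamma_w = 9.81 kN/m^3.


Using gamma = gamma_w * (Gs + S*e) / (1 + e)
Numerator: Gs + S*e = 2.76 + 0.52*0.97 = 3.2644
Denominator: 1 + e = 1 + 0.97 = 1.97
gamma = 9.81 * 3.2644 / 1.97
gamma = 16.256 kN/m^3


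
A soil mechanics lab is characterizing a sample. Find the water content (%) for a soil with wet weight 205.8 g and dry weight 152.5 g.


Using w = (m_wet - m_dry) / m_dry * 100
m_wet - m_dry = 205.8 - 152.5 = 53.3 g
w = 53.3 / 152.5 * 100
w = 34.95 %


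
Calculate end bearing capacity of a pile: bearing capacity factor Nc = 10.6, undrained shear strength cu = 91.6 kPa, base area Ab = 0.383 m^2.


Using Qb = Nc * cu * Ab
Qb = 10.6 * 91.6 * 0.383
Qb = 371.88 kN


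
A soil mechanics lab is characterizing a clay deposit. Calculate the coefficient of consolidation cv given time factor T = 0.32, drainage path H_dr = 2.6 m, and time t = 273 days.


Result: 0.00792 m^2/day

Derivation:
Using cv = T * H_dr^2 / t
H_dr^2 = 2.6^2 = 6.76
cv = 0.32 * 6.76 / 273
cv = 0.00792 m^2/day


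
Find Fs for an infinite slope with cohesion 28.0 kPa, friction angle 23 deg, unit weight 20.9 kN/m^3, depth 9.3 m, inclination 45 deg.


Using Fs = c / (gamma*H*sin(beta)*cos(beta)) + tan(phi)/tan(beta)
Cohesion contribution = 28.0 / (20.9*9.3*sin(45)*cos(45))
Cohesion contribution = 0.28811
Friction contribution = tan(23)/tan(45) = 0.424475
Fs = 0.28811 + 0.424475
Fs = 0.713


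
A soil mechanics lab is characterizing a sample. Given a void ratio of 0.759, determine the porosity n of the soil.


Using the relation n = e / (1 + e)
n = 0.759 / (1 + 0.759)
n = 0.759 / 1.759
n = 0.4315


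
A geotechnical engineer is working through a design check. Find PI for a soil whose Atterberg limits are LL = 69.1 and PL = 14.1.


Using PI = LL - PL
PI = 69.1 - 14.1
PI = 55.0


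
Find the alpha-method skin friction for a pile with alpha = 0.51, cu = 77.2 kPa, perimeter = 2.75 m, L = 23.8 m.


Using Qs = alpha * cu * perimeter * L
Qs = 0.51 * 77.2 * 2.75 * 23.8
Qs = 2576.9 kN


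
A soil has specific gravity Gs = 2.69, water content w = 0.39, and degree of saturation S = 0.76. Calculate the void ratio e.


Using the relation e = Gs * w / S
e = 2.69 * 0.39 / 0.76
e = 1.3804


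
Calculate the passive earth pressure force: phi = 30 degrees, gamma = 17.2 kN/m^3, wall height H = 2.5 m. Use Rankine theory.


Compute passive earth pressure coefficient:
Kp = tan^2(45 + phi/2) = tan^2(60.0) = 3
Compute passive force:
Pp = 0.5 * Kp * gamma * H^2
Pp = 0.5 * 3 * 17.2 * 2.5^2
Pp = 161.25 kN/m


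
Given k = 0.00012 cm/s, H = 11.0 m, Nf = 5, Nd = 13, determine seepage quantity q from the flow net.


Convert k to m/s for unit consistency with H:
k = 0.00012 cm/s = 0.00012 / 100 m/s = 1.2e-06 m/s
Using q = k * H * Nf / Nd
Nf / Nd = 5 / 13 = 0.3846
q = 1.2e-06 * 11.0 * 0.3846
q = 5.077e-06 m^3/s per m


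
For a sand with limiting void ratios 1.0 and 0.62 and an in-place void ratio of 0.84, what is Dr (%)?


Using Dr = (e_max - e) / (e_max - e_min) * 100
e_max - e = 1.0 - 0.84 = 0.16
e_max - e_min = 1.0 - 0.62 = 0.38
Dr = 0.16 / 0.38 * 100
Dr = 42.11 %


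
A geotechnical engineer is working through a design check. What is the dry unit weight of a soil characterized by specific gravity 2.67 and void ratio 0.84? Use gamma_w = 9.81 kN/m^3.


Using gamma_d = Gs * gamma_w / (1 + e)
gamma_d = 2.67 * 9.81 / (1 + 0.84)
gamma_d = 2.67 * 9.81 / 1.84
gamma_d = 14.235 kN/m^3


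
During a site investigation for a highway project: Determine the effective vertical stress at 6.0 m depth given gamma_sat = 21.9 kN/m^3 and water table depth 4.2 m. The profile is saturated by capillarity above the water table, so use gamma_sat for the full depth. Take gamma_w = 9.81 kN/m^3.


Total stress = gamma_sat * depth
sigma = 21.9 * 6.0 = 131.4 kPa
Pore water pressure u = gamma_w * (depth - d_wt)
u = 9.81 * (6.0 - 4.2) = 17.658 kPa
Effective stress = sigma - u
sigma' = 131.4 - 17.658 = 113.74 kPa


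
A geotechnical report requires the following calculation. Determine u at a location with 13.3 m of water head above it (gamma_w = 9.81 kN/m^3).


Using u = gamma_w * h_w
u = 9.81 * 13.3
u = 130.47 kPa


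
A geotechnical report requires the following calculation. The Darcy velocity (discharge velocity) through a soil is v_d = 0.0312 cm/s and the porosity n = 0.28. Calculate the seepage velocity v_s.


Using v_s = v_d / n
v_s = 0.0312 / 0.28
v_s = 0.11143 cm/s


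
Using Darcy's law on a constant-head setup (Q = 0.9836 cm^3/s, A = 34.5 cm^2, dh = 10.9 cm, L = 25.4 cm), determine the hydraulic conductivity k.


Compute hydraulic gradient:
i = dh / L = 10.9 / 25.4 = 0.429134
Then apply Darcy's law:
k = Q / (A * i)
k = 0.9836 / (34.5 * 0.429134)
k = 0.9836 / 14.8051
k = 0.066436 cm/s


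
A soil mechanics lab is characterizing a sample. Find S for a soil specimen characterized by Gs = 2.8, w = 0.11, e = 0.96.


Using S = Gs * w / e
S = 2.8 * 0.11 / 0.96
S = 0.3208


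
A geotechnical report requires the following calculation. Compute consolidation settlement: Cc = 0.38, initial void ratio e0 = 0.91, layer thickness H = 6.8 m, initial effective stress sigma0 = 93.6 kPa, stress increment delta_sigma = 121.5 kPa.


Using Sc = Cc * H / (1 + e0) * log10((sigma0 + delta_sigma) / sigma0)
Stress ratio = (93.6 + 121.5) / 93.6 = 2.29808
log10(2.29808) = 0.361365
Cc * H / (1 + e0) = 0.38 * 6.8 / (1 + 0.91) = 1.35288
Sc = 1.35288 * 0.361365
Sc = 0.4889 m


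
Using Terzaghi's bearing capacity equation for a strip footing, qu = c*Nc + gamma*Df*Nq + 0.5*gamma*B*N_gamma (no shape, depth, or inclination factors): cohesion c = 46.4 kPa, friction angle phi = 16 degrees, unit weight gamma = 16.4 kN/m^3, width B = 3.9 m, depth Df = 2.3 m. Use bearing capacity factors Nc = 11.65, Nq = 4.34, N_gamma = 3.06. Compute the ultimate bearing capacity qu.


Result: 802.12 kPa

Derivation:
Compute qu = c*Nc + gamma*Df*Nq + 0.5*gamma*B*N_gamma
Term 1: 46.4 * 11.65 = 540.56
Term 2: 16.4 * 2.3 * 4.34 = 163.7048
Term 3: 0.5 * 16.4 * 3.9 * 3.06 = 97.8588
qu = 540.56 + 163.7048 + 97.8588
qu = 802.12 kPa


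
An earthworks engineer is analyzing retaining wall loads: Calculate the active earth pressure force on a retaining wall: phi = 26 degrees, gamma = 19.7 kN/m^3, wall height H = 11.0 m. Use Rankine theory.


Compute active earth pressure coefficient:
Ka = tan^2(45 - phi/2) = tan^2(32.0) = 0.390462
Compute active force:
Pa = 0.5 * Ka * gamma * H^2
Pa = 0.5 * 0.390462 * 19.7 * 11.0^2
Pa = 465.37 kN/m


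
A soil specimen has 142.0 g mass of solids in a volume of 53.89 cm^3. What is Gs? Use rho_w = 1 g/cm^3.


Using Gs = m_s / (V_s * rho_w)
Since rho_w = 1 g/cm^3:
Gs = 142.0 / 53.89
Gs = 2.635


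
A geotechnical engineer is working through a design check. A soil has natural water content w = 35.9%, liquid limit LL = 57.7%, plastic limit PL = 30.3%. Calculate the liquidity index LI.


First compute the plasticity index:
PI = LL - PL = 57.7 - 30.3 = 27.4
Then compute the liquidity index:
LI = (w - PL) / PI
LI = (35.9 - 30.3) / 27.4
LI = 0.204


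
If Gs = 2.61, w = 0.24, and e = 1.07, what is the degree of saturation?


Using S = Gs * w / e
S = 2.61 * 0.24 / 1.07
S = 0.5854


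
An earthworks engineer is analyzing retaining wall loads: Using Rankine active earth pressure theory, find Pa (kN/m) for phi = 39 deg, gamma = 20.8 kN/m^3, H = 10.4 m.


Compute active earth pressure coefficient:
Ka = tan^2(45 - phi/2) = tan^2(25.5) = 0.227506
Compute active force:
Pa = 0.5 * Ka * gamma * H^2
Pa = 0.5 * 0.227506 * 20.8 * 10.4^2
Pa = 255.91 kN/m


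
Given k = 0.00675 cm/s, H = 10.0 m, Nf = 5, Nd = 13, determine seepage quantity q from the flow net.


Result: 0.0002596 m^3/s per m

Derivation:
Convert k to m/s for unit consistency with H:
k = 0.00675 cm/s = 0.00675 / 100 m/s = 6.75e-05 m/s
Using q = k * H * Nf / Nd
Nf / Nd = 5 / 13 = 0.3846
q = 6.75e-05 * 10.0 * 0.3846
q = 0.0002596 m^3/s per m


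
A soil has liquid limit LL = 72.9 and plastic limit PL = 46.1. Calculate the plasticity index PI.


Using PI = LL - PL
PI = 72.9 - 46.1
PI = 26.8


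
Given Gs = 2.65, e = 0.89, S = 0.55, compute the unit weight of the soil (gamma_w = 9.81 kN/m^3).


Using gamma = gamma_w * (Gs + S*e) / (1 + e)
Numerator: Gs + S*e = 2.65 + 0.55*0.89 = 3.1395
Denominator: 1 + e = 1 + 0.89 = 1.89
gamma = 9.81 * 3.1395 / 1.89
gamma = 16.296 kN/m^3


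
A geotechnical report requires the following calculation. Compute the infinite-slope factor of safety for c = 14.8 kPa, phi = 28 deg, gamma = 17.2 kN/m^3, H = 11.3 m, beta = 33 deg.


Result: 0.985

Derivation:
Using Fs = c / (gamma*H*sin(beta)*cos(beta)) + tan(phi)/tan(beta)
Cohesion contribution = 14.8 / (17.2*11.3*sin(33)*cos(33))
Cohesion contribution = 0.166707
Friction contribution = tan(28)/tan(33) = 0.818761
Fs = 0.166707 + 0.818761
Fs = 0.985


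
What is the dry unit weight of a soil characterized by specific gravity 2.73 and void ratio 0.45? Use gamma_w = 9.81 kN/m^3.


Using gamma_d = Gs * gamma_w / (1 + e)
gamma_d = 2.73 * 9.81 / (1 + 0.45)
gamma_d = 2.73 * 9.81 / 1.45
gamma_d = 18.47 kN/m^3


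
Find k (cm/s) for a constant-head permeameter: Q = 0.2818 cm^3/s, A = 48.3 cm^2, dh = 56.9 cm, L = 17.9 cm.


Result: 0.001835 cm/s

Derivation:
Compute hydraulic gradient:
i = dh / L = 56.9 / 17.9 = 3.17877
Then apply Darcy's law:
k = Q / (A * i)
k = 0.2818 / (48.3 * 3.17877)
k = 0.2818 / 153.535
k = 0.001835 cm/s


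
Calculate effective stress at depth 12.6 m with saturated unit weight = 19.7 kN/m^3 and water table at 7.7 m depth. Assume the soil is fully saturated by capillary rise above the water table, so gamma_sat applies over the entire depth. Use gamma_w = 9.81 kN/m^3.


Result: 200.15 kPa

Derivation:
Total stress = gamma_sat * depth
sigma = 19.7 * 12.6 = 248.22 kPa
Pore water pressure u = gamma_w * (depth - d_wt)
u = 9.81 * (12.6 - 7.7) = 48.069 kPa
Effective stress = sigma - u
sigma' = 248.22 - 48.069 = 200.15 kPa


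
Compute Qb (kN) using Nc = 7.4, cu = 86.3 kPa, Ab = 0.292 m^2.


Result: 186.48 kN

Derivation:
Using Qb = Nc * cu * Ab
Qb = 7.4 * 86.3 * 0.292
Qb = 186.48 kN


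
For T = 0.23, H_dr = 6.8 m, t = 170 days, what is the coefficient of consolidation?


Using cv = T * H_dr^2 / t
H_dr^2 = 6.8^2 = 46.24
cv = 0.23 * 46.24 / 170
cv = 0.06256 m^2/day


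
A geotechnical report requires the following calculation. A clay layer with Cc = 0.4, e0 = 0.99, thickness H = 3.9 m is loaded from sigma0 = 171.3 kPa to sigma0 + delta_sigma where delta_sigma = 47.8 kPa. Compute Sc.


Result: 0.0838 m

Derivation:
Using Sc = Cc * H / (1 + e0) * log10((sigma0 + delta_sigma) / sigma0)
Stress ratio = (171.3 + 47.8) / 171.3 = 1.27904
log10(1.27904) = 0.106885
Cc * H / (1 + e0) = 0.4 * 3.9 / (1 + 0.99) = 0.78392
Sc = 0.78392 * 0.106885
Sc = 0.0838 m


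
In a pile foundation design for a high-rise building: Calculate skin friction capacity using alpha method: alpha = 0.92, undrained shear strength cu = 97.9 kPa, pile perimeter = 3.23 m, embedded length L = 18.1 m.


Using Qs = alpha * cu * perimeter * L
Qs = 0.92 * 97.9 * 3.23 * 18.1
Qs = 5265.65 kN


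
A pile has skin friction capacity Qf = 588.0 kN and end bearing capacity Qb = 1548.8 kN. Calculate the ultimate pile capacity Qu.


Using Qu = Qf + Qb
Qu = 588.0 + 1548.8
Qu = 2136.8 kN


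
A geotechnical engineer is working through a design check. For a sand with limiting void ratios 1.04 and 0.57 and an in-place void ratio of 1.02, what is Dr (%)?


Result: 4.26 %

Derivation:
Using Dr = (e_max - e) / (e_max - e_min) * 100
e_max - e = 1.04 - 1.02 = 0.02
e_max - e_min = 1.04 - 0.57 = 0.47
Dr = 0.02 / 0.47 * 100
Dr = 4.26 %


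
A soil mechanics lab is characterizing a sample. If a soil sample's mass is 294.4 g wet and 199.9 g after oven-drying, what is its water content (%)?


Using w = (m_wet - m_dry) / m_dry * 100
m_wet - m_dry = 294.4 - 199.9 = 94.5 g
w = 94.5 / 199.9 * 100
w = 47.27 %


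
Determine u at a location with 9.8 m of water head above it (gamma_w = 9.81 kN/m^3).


Using u = gamma_w * h_w
u = 9.81 * 9.8
u = 96.14 kPa


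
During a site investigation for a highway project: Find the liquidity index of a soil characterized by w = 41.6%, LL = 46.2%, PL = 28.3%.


First compute the plasticity index:
PI = LL - PL = 46.2 - 28.3 = 17.9
Then compute the liquidity index:
LI = (w - PL) / PI
LI = (41.6 - 28.3) / 17.9
LI = 0.743


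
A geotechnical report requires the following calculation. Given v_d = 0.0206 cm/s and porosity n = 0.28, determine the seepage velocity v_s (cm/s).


Using v_s = v_d / n
v_s = 0.0206 / 0.28
v_s = 0.07357 cm/s


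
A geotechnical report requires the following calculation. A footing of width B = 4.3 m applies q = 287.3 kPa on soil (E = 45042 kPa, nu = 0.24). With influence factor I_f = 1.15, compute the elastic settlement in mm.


Using Se = q * B * (1 - nu^2) * I_f / E
1 - nu^2 = 1 - 0.24^2 = 0.9424
Se = 287.3 * 4.3 * 0.9424 * 1.15 / 45042
Se = 0.029725 m
Convert to mm: Se = 0.029725 * 1000 = 29.725 mm


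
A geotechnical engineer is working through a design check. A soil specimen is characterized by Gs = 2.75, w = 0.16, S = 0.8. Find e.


Using the relation e = Gs * w / S
e = 2.75 * 0.16 / 0.8
e = 0.55


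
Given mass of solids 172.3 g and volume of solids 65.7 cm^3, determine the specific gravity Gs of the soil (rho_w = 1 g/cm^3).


Result: 2.623

Derivation:
Using Gs = m_s / (V_s * rho_w)
Since rho_w = 1 g/cm^3:
Gs = 172.3 / 65.7
Gs = 2.623


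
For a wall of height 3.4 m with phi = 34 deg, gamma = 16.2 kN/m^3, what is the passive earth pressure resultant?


Compute passive earth pressure coefficient:
Kp = tan^2(45 + phi/2) = tan^2(62.0) = 3.537132
Compute passive force:
Pp = 0.5 * Kp * gamma * H^2
Pp = 0.5 * 3.537132 * 16.2 * 3.4^2
Pp = 331.2 kN/m


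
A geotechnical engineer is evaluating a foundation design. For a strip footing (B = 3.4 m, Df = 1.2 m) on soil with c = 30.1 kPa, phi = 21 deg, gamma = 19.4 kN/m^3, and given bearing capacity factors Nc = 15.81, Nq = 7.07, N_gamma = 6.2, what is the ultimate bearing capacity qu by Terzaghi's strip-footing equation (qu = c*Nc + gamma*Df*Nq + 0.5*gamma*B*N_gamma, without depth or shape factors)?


Result: 844.95 kPa

Derivation:
Compute qu = c*Nc + gamma*Df*Nq + 0.5*gamma*B*N_gamma
Term 1: 30.1 * 15.81 = 475.881
Term 2: 19.4 * 1.2 * 7.07 = 164.5896
Term 3: 0.5 * 19.4 * 3.4 * 6.2 = 204.476
qu = 475.881 + 164.5896 + 204.476
qu = 844.95 kPa


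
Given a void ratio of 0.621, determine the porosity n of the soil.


Using the relation n = e / (1 + e)
n = 0.621 / (1 + 0.621)
n = 0.621 / 1.621
n = 0.3831


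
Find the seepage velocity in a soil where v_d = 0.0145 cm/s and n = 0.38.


Result: 0.03816 cm/s

Derivation:
Using v_s = v_d / n
v_s = 0.0145 / 0.38
v_s = 0.03816 cm/s


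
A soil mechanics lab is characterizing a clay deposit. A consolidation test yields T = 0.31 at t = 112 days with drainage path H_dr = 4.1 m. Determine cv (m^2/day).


Using cv = T * H_dr^2 / t
H_dr^2 = 4.1^2 = 16.81
cv = 0.31 * 16.81 / 112
cv = 0.04653 m^2/day


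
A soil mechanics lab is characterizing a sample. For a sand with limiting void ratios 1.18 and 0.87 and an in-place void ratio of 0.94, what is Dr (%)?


Result: 77.42 %

Derivation:
Using Dr = (e_max - e) / (e_max - e_min) * 100
e_max - e = 1.18 - 0.94 = 0.24
e_max - e_min = 1.18 - 0.87 = 0.31
Dr = 0.24 / 0.31 * 100
Dr = 77.42 %


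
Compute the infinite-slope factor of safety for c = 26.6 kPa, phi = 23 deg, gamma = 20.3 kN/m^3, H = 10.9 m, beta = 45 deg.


Using Fs = c / (gamma*H*sin(beta)*cos(beta)) + tan(phi)/tan(beta)
Cohesion contribution = 26.6 / (20.3*10.9*sin(45)*cos(45))
Cohesion contribution = 0.24043
Friction contribution = tan(23)/tan(45) = 0.424475
Fs = 0.24043 + 0.424475
Fs = 0.665


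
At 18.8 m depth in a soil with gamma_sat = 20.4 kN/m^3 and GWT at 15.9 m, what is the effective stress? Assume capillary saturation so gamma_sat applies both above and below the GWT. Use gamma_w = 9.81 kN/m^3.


Total stress = gamma_sat * depth
sigma = 20.4 * 18.8 = 383.52 kPa
Pore water pressure u = gamma_w * (depth - d_wt)
u = 9.81 * (18.8 - 15.9) = 28.449 kPa
Effective stress = sigma - u
sigma' = 383.52 - 28.449 = 355.07 kPa


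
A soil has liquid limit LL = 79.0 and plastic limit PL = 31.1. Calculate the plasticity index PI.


Using PI = LL - PL
PI = 79.0 - 31.1
PI = 47.9


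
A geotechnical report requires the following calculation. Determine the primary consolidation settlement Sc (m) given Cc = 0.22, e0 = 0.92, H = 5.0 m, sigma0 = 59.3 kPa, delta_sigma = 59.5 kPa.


Using Sc = Cc * H / (1 + e0) * log10((sigma0 + delta_sigma) / sigma0)
Stress ratio = (59.3 + 59.5) / 59.3 = 2.00337
log10(2.00337) = 0.301762
Cc * H / (1 + e0) = 0.22 * 5.0 / (1 + 0.92) = 0.572917
Sc = 0.572917 * 0.301762
Sc = 0.1729 m


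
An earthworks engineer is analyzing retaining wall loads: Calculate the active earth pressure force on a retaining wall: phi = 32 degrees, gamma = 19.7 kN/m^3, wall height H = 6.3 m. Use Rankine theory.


Result: 120.12 kN/m

Derivation:
Compute active earth pressure coefficient:
Ka = tan^2(45 - phi/2) = tan^2(29.0) = 0.307259
Compute active force:
Pa = 0.5 * Ka * gamma * H^2
Pa = 0.5 * 0.307259 * 19.7 * 6.3^2
Pa = 120.12 kN/m


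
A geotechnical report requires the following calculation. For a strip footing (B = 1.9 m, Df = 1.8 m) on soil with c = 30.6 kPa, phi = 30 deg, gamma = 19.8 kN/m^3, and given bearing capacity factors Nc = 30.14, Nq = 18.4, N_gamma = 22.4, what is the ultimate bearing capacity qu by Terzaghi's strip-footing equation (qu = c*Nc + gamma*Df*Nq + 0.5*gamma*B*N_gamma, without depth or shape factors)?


Result: 1999.4 kPa

Derivation:
Compute qu = c*Nc + gamma*Df*Nq + 0.5*gamma*B*N_gamma
Term 1: 30.6 * 30.14 = 922.284
Term 2: 19.8 * 1.8 * 18.4 = 655.776
Term 3: 0.5 * 19.8 * 1.9 * 22.4 = 421.344
qu = 922.284 + 655.776 + 421.344
qu = 1999.4 kPa


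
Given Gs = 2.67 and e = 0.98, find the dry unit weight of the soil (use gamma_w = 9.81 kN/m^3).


Result: 13.229 kN/m^3

Derivation:
Using gamma_d = Gs * gamma_w / (1 + e)
gamma_d = 2.67 * 9.81 / (1 + 0.98)
gamma_d = 2.67 * 9.81 / 1.98
gamma_d = 13.229 kN/m^3


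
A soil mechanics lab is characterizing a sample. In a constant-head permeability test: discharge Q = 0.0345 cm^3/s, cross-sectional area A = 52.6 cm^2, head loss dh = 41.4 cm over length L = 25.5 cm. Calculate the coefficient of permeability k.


Compute hydraulic gradient:
i = dh / L = 41.4 / 25.5 = 1.62353
Then apply Darcy's law:
k = Q / (A * i)
k = 0.0345 / (52.6 * 1.62353)
k = 0.0345 / 85.3976
k = 0.000404 cm/s


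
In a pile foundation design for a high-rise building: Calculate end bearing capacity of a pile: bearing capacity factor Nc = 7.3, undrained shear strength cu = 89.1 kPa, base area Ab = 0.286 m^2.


Using Qb = Nc * cu * Ab
Qb = 7.3 * 89.1 * 0.286
Qb = 186.02 kN


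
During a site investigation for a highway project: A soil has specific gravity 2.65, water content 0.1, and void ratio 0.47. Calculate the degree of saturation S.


Using S = Gs * w / e
S = 2.65 * 0.1 / 0.47
S = 0.5638


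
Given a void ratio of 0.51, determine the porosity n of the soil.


Using the relation n = e / (1 + e)
n = 0.51 / (1 + 0.51)
n = 0.51 / 1.51
n = 0.3377


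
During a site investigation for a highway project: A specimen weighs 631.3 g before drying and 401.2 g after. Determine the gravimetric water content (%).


Using w = (m_wet - m_dry) / m_dry * 100
m_wet - m_dry = 631.3 - 401.2 = 230.1 g
w = 230.1 / 401.2 * 100
w = 57.35 %


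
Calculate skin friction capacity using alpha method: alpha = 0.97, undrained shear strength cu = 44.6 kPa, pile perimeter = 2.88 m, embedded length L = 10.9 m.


Using Qs = alpha * cu * perimeter * L
Qs = 0.97 * 44.6 * 2.88 * 10.9
Qs = 1358.08 kN


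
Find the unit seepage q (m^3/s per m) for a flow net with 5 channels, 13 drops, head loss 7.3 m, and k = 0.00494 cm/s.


Result: 0.0001387 m^3/s per m

Derivation:
Convert k to m/s for unit consistency with H:
k = 0.00494 cm/s = 0.00494 / 100 m/s = 4.94e-05 m/s
Using q = k * H * Nf / Nd
Nf / Nd = 5 / 13 = 0.3846
q = 4.94e-05 * 7.3 * 0.3846
q = 0.0001387 m^3/s per m


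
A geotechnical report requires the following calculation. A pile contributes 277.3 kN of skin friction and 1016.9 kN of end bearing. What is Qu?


Using Qu = Qf + Qb
Qu = 277.3 + 1016.9
Qu = 1294.2 kN


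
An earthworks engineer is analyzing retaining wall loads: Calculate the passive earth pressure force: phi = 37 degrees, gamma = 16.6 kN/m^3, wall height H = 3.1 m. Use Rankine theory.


Compute passive earth pressure coefficient:
Kp = tan^2(45 + phi/2) = tan^2(63.5) = 4.022791
Compute passive force:
Pp = 0.5 * Kp * gamma * H^2
Pp = 0.5 * 4.022791 * 16.6 * 3.1^2
Pp = 320.87 kN/m


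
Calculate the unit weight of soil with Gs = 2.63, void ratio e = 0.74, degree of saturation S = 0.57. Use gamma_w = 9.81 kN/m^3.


Using gamma = gamma_w * (Gs + S*e) / (1 + e)
Numerator: Gs + S*e = 2.63 + 0.57*0.74 = 3.0518
Denominator: 1 + e = 1 + 0.74 = 1.74
gamma = 9.81 * 3.0518 / 1.74
gamma = 17.206 kN/m^3


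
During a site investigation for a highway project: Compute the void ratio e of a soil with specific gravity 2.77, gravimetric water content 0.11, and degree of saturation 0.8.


Using the relation e = Gs * w / S
e = 2.77 * 0.11 / 0.8
e = 0.3809


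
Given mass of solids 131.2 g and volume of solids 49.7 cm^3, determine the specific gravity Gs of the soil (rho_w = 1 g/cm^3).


Using Gs = m_s / (V_s * rho_w)
Since rho_w = 1 g/cm^3:
Gs = 131.2 / 49.7
Gs = 2.64


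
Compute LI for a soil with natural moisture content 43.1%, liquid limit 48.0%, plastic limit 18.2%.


Result: 0.836

Derivation:
First compute the plasticity index:
PI = LL - PL = 48.0 - 18.2 = 29.8
Then compute the liquidity index:
LI = (w - PL) / PI
LI = (43.1 - 18.2) / 29.8
LI = 0.836


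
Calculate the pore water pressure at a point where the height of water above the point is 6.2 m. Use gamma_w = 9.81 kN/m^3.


Using u = gamma_w * h_w
u = 9.81 * 6.2
u = 60.82 kPa


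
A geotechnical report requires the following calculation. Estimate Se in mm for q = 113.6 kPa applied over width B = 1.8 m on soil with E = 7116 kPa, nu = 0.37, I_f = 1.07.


Result: 26.537 mm

Derivation:
Using Se = q * B * (1 - nu^2) * I_f / E
1 - nu^2 = 1 - 0.37^2 = 0.8631
Se = 113.6 * 1.8 * 0.8631 * 1.07 / 7116
Se = 0.026537 m
Convert to mm: Se = 0.026537 * 1000 = 26.537 mm


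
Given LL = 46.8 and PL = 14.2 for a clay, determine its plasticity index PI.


Result: 32.6

Derivation:
Using PI = LL - PL
PI = 46.8 - 14.2
PI = 32.6


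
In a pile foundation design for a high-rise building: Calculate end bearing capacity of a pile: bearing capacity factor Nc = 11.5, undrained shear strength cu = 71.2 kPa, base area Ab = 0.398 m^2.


Using Qb = Nc * cu * Ab
Qb = 11.5 * 71.2 * 0.398
Qb = 325.88 kN


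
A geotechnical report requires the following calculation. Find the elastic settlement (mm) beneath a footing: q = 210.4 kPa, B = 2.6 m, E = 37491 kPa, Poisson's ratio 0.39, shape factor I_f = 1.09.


Using Se = q * B * (1 - nu^2) * I_f / E
1 - nu^2 = 1 - 0.39^2 = 0.8479
Se = 210.4 * 2.6 * 0.8479 * 1.09 / 37491
Se = 0.013485 m
Convert to mm: Se = 0.013485 * 1000 = 13.485 mm


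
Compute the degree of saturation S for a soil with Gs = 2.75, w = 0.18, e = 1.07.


Result: 0.4626

Derivation:
Using S = Gs * w / e
S = 2.75 * 0.18 / 1.07
S = 0.4626


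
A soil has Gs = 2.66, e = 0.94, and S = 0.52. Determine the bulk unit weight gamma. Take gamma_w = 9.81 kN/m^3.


Using gamma = gamma_w * (Gs + S*e) / (1 + e)
Numerator: Gs + S*e = 2.66 + 0.52*0.94 = 3.1488
Denominator: 1 + e = 1 + 0.94 = 1.94
gamma = 9.81 * 3.1488 / 1.94
gamma = 15.923 kN/m^3


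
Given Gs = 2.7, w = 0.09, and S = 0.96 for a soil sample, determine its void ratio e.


Using the relation e = Gs * w / S
e = 2.7 * 0.09 / 0.96
e = 0.2531


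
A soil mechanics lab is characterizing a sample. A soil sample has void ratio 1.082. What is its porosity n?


Result: 0.5197

Derivation:
Using the relation n = e / (1 + e)
n = 1.082 / (1 + 1.082)
n = 1.082 / 2.082
n = 0.5197


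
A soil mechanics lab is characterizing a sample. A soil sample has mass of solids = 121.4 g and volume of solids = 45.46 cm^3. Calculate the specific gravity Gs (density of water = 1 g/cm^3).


Using Gs = m_s / (V_s * rho_w)
Since rho_w = 1 g/cm^3:
Gs = 121.4 / 45.46
Gs = 2.67


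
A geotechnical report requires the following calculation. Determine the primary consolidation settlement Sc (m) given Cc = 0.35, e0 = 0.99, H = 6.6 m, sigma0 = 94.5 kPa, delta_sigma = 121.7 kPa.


Using Sc = Cc * H / (1 + e0) * log10((sigma0 + delta_sigma) / sigma0)
Stress ratio = (94.5 + 121.7) / 94.5 = 2.28783
log10(2.28783) = 0.359424
Cc * H / (1 + e0) = 0.35 * 6.6 / (1 + 0.99) = 1.1608
Sc = 1.1608 * 0.359424
Sc = 0.4172 m


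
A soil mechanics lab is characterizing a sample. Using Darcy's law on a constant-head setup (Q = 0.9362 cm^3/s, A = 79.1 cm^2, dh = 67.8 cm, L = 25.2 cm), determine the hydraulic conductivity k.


Compute hydraulic gradient:
i = dh / L = 67.8 / 25.2 = 2.69048
Then apply Darcy's law:
k = Q / (A * i)
k = 0.9362 / (79.1 * 2.69048)
k = 0.9362 / 212.817
k = 0.004399 cm/s


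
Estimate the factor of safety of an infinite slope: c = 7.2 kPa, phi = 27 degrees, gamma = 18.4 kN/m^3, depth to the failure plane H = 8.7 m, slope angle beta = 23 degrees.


Result: 1.325

Derivation:
Using Fs = c / (gamma*H*sin(beta)*cos(beta)) + tan(phi)/tan(beta)
Cohesion contribution = 7.2 / (18.4*8.7*sin(23)*cos(23))
Cohesion contribution = 0.125052
Friction contribution = tan(27)/tan(23) = 1.20037
Fs = 0.125052 + 1.20037
Fs = 1.325


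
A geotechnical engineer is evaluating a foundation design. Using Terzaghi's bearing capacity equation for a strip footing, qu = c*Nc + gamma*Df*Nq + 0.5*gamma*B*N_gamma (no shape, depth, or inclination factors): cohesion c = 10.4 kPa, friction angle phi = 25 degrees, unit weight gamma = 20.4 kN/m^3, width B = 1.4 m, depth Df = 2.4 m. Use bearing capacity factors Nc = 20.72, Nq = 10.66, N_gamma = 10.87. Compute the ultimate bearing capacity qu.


Result: 892.63 kPa

Derivation:
Compute qu = c*Nc + gamma*Df*Nq + 0.5*gamma*B*N_gamma
Term 1: 10.4 * 20.72 = 215.488
Term 2: 20.4 * 2.4 * 10.66 = 521.9136
Term 3: 0.5 * 20.4 * 1.4 * 10.87 = 155.2236
qu = 215.488 + 521.9136 + 155.2236
qu = 892.63 kPa


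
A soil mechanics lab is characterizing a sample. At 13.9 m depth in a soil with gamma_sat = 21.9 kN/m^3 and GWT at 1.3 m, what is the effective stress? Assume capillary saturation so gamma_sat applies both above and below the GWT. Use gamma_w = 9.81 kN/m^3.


Total stress = gamma_sat * depth
sigma = 21.9 * 13.9 = 304.41 kPa
Pore water pressure u = gamma_w * (depth - d_wt)
u = 9.81 * (13.9 - 1.3) = 123.606 kPa
Effective stress = sigma - u
sigma' = 304.41 - 123.606 = 180.8 kPa


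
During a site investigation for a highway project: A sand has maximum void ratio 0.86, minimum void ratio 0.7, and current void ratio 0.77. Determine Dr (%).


Using Dr = (e_max - e) / (e_max - e_min) * 100
e_max - e = 0.86 - 0.77 = 0.09
e_max - e_min = 0.86 - 0.7 = 0.16
Dr = 0.09 / 0.16 * 100
Dr = 56.25 %


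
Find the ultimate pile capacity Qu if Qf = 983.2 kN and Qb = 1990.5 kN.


Using Qu = Qf + Qb
Qu = 983.2 + 1990.5
Qu = 2973.7 kN


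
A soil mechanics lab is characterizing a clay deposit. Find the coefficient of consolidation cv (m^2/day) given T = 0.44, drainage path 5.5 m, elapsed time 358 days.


Result: 0.03718 m^2/day

Derivation:
Using cv = T * H_dr^2 / t
H_dr^2 = 5.5^2 = 30.25
cv = 0.44 * 30.25 / 358
cv = 0.03718 m^2/day


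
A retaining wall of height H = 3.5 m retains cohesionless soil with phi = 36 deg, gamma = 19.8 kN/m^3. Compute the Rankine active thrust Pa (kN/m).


Compute active earth pressure coefficient:
Ka = tan^2(45 - phi/2) = tan^2(27.0) = 0.259616
Compute active force:
Pa = 0.5 * Ka * gamma * H^2
Pa = 0.5 * 0.259616 * 19.8 * 3.5^2
Pa = 31.48 kN/m


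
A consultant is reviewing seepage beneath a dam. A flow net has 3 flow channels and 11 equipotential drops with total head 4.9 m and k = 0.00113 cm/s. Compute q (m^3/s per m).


Convert k to m/s for unit consistency with H:
k = 0.00113 cm/s = 0.00113 / 100 m/s = 1.13e-05 m/s
Using q = k * H * Nf / Nd
Nf / Nd = 3 / 11 = 0.2727
q = 1.13e-05 * 4.9 * 0.2727
q = 1.51e-05 m^3/s per m


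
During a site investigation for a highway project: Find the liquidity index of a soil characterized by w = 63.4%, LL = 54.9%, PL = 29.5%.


First compute the plasticity index:
PI = LL - PL = 54.9 - 29.5 = 25.4
Then compute the liquidity index:
LI = (w - PL) / PI
LI = (63.4 - 29.5) / 25.4
LI = 1.335


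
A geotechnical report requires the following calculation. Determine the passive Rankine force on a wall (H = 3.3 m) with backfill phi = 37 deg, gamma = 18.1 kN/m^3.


Result: 396.46 kN/m

Derivation:
Compute passive earth pressure coefficient:
Kp = tan^2(45 + phi/2) = tan^2(63.5) = 4.022791
Compute passive force:
Pp = 0.5 * Kp * gamma * H^2
Pp = 0.5 * 4.022791 * 18.1 * 3.3^2
Pp = 396.46 kN/m


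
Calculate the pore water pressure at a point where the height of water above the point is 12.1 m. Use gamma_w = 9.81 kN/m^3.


Using u = gamma_w * h_w
u = 9.81 * 12.1
u = 118.7 kPa


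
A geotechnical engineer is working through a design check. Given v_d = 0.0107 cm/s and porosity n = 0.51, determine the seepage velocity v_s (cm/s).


Result: 0.02098 cm/s

Derivation:
Using v_s = v_d / n
v_s = 0.0107 / 0.51
v_s = 0.02098 cm/s


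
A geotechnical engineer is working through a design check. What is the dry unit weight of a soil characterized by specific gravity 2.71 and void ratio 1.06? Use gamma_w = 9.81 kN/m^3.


Using gamma_d = Gs * gamma_w / (1 + e)
gamma_d = 2.71 * 9.81 / (1 + 1.06)
gamma_d = 2.71 * 9.81 / 2.06
gamma_d = 12.905 kN/m^3


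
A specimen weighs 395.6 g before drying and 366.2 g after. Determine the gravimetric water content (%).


Using w = (m_wet - m_dry) / m_dry * 100
m_wet - m_dry = 395.6 - 366.2 = 29.4 g
w = 29.4 / 366.2 * 100
w = 8.03 %


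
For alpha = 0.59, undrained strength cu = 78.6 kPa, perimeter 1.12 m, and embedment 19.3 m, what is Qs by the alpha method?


Result: 1002.42 kN

Derivation:
Using Qs = alpha * cu * perimeter * L
Qs = 0.59 * 78.6 * 1.12 * 19.3
Qs = 1002.42 kN


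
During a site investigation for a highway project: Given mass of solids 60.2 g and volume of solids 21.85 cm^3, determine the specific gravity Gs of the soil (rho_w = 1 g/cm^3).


Using Gs = m_s / (V_s * rho_w)
Since rho_w = 1 g/cm^3:
Gs = 60.2 / 21.85
Gs = 2.755


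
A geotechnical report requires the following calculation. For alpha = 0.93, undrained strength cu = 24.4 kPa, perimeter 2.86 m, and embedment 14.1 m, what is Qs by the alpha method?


Using Qs = alpha * cu * perimeter * L
Qs = 0.93 * 24.4 * 2.86 * 14.1
Qs = 915.08 kN


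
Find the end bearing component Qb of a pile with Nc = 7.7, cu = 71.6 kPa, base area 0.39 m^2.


Result: 215.01 kN

Derivation:
Using Qb = Nc * cu * Ab
Qb = 7.7 * 71.6 * 0.39
Qb = 215.01 kN


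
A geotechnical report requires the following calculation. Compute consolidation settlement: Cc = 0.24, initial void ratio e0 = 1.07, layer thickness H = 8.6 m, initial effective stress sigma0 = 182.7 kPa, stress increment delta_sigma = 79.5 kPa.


Using Sc = Cc * H / (1 + e0) * log10((sigma0 + delta_sigma) / sigma0)
Stress ratio = (182.7 + 79.5) / 182.7 = 1.43514
log10(1.43514) = 0.156894
Cc * H / (1 + e0) = 0.24 * 8.6 / (1 + 1.07) = 0.997101
Sc = 0.997101 * 0.156894
Sc = 0.1564 m


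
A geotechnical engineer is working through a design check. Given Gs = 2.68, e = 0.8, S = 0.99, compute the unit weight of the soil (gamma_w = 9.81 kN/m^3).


Result: 18.922 kN/m^3

Derivation:
Using gamma = gamma_w * (Gs + S*e) / (1 + e)
Numerator: Gs + S*e = 2.68 + 0.99*0.8 = 3.472
Denominator: 1 + e = 1 + 0.8 = 1.8
gamma = 9.81 * 3.472 / 1.8
gamma = 18.922 kN/m^3


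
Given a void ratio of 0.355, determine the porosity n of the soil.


Using the relation n = e / (1 + e)
n = 0.355 / (1 + 0.355)
n = 0.355 / 1.355
n = 0.262


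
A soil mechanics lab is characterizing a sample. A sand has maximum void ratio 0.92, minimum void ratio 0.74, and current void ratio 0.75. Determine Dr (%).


Using Dr = (e_max - e) / (e_max - e_min) * 100
e_max - e = 0.92 - 0.75 = 0.17
e_max - e_min = 0.92 - 0.74 = 0.18
Dr = 0.17 / 0.18 * 100
Dr = 94.44 %


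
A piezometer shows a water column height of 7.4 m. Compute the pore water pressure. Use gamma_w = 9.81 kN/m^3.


Using u = gamma_w * h_w
u = 9.81 * 7.4
u = 72.59 kPa


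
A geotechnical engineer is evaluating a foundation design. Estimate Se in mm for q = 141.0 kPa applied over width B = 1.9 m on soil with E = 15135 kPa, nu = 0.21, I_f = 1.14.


Using Se = q * B * (1 - nu^2) * I_f / E
1 - nu^2 = 1 - 0.21^2 = 0.9559
Se = 141.0 * 1.9 * 0.9559 * 1.14 / 15135
Se = 0.019289 m
Convert to mm: Se = 0.019289 * 1000 = 19.289 mm


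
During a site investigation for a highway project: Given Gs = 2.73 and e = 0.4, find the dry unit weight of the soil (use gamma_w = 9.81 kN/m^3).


Using gamma_d = Gs * gamma_w / (1 + e)
gamma_d = 2.73 * 9.81 / (1 + 0.4)
gamma_d = 2.73 * 9.81 / 1.4
gamma_d = 19.13 kN/m^3


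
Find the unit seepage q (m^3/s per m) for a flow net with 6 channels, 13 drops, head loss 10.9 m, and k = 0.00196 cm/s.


Convert k to m/s for unit consistency with H:
k = 0.00196 cm/s = 0.00196 / 100 m/s = 1.96e-05 m/s
Using q = k * H * Nf / Nd
Nf / Nd = 6 / 13 = 0.4615
q = 1.96e-05 * 10.9 * 0.4615
q = 9.86e-05 m^3/s per m


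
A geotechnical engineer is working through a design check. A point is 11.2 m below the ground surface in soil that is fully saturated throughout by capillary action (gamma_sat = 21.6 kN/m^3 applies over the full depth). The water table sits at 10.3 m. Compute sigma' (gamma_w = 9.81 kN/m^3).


Total stress = gamma_sat * depth
sigma = 21.6 * 11.2 = 241.92 kPa
Pore water pressure u = gamma_w * (depth - d_wt)
u = 9.81 * (11.2 - 10.3) = 8.829 kPa
Effective stress = sigma - u
sigma' = 241.92 - 8.829 = 233.09 kPa


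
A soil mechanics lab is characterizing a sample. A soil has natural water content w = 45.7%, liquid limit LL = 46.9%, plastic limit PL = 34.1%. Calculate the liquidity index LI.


First compute the plasticity index:
PI = LL - PL = 46.9 - 34.1 = 12.8
Then compute the liquidity index:
LI = (w - PL) / PI
LI = (45.7 - 34.1) / 12.8
LI = 0.906


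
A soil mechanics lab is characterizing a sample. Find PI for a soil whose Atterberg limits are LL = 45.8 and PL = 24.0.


Using PI = LL - PL
PI = 45.8 - 24.0
PI = 21.8


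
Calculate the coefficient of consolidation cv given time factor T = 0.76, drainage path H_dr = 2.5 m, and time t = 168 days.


Using cv = T * H_dr^2 / t
H_dr^2 = 2.5^2 = 6.25
cv = 0.76 * 6.25 / 168
cv = 0.02827 m^2/day


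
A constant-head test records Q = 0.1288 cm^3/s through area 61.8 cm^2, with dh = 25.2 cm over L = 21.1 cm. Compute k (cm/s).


Compute hydraulic gradient:
i = dh / L = 25.2 / 21.1 = 1.19431
Then apply Darcy's law:
k = Q / (A * i)
k = 0.1288 / (61.8 * 1.19431)
k = 0.1288 / 73.8085
k = 0.001745 cm/s


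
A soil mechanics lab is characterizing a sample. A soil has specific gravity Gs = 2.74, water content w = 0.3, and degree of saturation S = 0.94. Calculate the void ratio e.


Using the relation e = Gs * w / S
e = 2.74 * 0.3 / 0.94
e = 0.8745


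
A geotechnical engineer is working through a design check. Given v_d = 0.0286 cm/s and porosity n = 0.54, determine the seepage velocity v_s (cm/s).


Result: 0.05296 cm/s

Derivation:
Using v_s = v_d / n
v_s = 0.0286 / 0.54
v_s = 0.05296 cm/s


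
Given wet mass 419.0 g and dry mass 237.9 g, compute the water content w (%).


Result: 76.12 %

Derivation:
Using w = (m_wet - m_dry) / m_dry * 100
m_wet - m_dry = 419.0 - 237.9 = 181.1 g
w = 181.1 / 237.9 * 100
w = 76.12 %


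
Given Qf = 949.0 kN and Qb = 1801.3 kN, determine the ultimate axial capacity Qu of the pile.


Result: 2750.3 kN

Derivation:
Using Qu = Qf + Qb
Qu = 949.0 + 1801.3
Qu = 2750.3 kN


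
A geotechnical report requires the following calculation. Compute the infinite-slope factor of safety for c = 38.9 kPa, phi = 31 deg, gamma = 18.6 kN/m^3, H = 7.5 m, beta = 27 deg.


Using Fs = c / (gamma*H*sin(beta)*cos(beta)) + tan(phi)/tan(beta)
Cohesion contribution = 38.9 / (18.6*7.5*sin(27)*cos(27))
Cohesion contribution = 0.689363
Friction contribution = tan(31)/tan(27) = 1.17926
Fs = 0.689363 + 1.17926
Fs = 1.869


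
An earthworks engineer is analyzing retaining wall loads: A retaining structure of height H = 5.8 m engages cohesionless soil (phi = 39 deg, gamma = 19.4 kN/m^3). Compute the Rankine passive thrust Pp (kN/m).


Result: 1434.29 kN/m

Derivation:
Compute passive earth pressure coefficient:
Kp = tan^2(45 + phi/2) = tan^2(64.5) = 4.395495
Compute passive force:
Pp = 0.5 * Kp * gamma * H^2
Pp = 0.5 * 4.395495 * 19.4 * 5.8^2
Pp = 1434.29 kN/m


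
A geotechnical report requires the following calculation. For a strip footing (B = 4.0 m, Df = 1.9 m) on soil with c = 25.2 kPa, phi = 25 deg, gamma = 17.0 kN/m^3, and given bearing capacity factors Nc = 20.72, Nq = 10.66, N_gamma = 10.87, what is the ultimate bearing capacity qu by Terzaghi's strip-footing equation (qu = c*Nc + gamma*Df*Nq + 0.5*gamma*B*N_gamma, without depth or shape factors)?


Result: 1236.04 kPa

Derivation:
Compute qu = c*Nc + gamma*Df*Nq + 0.5*gamma*B*N_gamma
Term 1: 25.2 * 20.72 = 522.144
Term 2: 17.0 * 1.9 * 10.66 = 344.318
Term 3: 0.5 * 17.0 * 4.0 * 10.87 = 369.58
qu = 522.144 + 344.318 + 369.58
qu = 1236.04 kPa


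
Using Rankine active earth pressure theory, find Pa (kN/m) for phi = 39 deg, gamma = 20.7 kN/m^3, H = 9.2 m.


Compute active earth pressure coefficient:
Ka = tan^2(45 - phi/2) = tan^2(25.5) = 0.227506
Compute active force:
Pa = 0.5 * Ka * gamma * H^2
Pa = 0.5 * 0.227506 * 20.7 * 9.2^2
Pa = 199.3 kN/m
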